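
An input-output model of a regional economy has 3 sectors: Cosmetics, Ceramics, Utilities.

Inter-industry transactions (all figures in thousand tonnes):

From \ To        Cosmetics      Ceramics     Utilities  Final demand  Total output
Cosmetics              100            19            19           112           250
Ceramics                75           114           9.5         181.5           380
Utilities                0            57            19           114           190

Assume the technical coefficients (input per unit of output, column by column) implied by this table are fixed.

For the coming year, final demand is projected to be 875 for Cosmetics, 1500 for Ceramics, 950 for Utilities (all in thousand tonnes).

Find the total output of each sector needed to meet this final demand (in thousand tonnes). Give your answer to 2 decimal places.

Technical coefficients a_ij = z_ij / X_j:
  a_11 = 100/250 = 0.40, a_21 = 75/250 = 0.30, a_31 = 0/250 = 0.00
  a_12 = 19/380 = 0.05, a_22 = 114/380 = 0.30, a_32 = 57/380 = 0.15
  a_13 = 19/190 = 0.10, a_23 = 9.5/190 = 0.05, a_33 = 19/190 = 0.10
I − A =
  [   0.60    -0.05    -0.10]
  [  -0.30     0.70    -0.05]
  [   0.00    -0.15     0.90]
Cofactors of I−A, C_ij = (−1)^(i+j)·(minor ij) (rows/columns in the sector order above):
  C_11 = (0.70)(0.90) − (-0.05)(-0.15) = 0.6225
  C_12 = −[(-0.30)(0.90) − (-0.05)(0.00)] = 0.2700
  C_13 = (-0.30)(-0.15) − (0.70)(0.00) = 0.0450
  C_21 = −[(-0.05)(0.90) − (-0.10)(-0.15)] = 0.0600
  C_22 = (0.60)(0.90) − (-0.10)(0.00) = 0.5400
  C_23 = −[(0.60)(-0.15) − (-0.05)(0.00)] = 0.0900
  C_31 = (-0.05)(-0.05) − (-0.10)(0.70) = 0.0725
  C_32 = −[(0.60)(-0.05) − (-0.10)(-0.30)] = 0.0600
  C_33 = (0.60)(0.70) − (-0.05)(-0.30) = 0.4050
det(I−A) = Σ_j (I−A)_1j·C_1j = (0.60)(0.6225) + (-0.05)(0.2700) + (-0.10)(0.0450) = 0.3555
adj(I−A) = Cᵀ =
  [ 0.6225   0.0600   0.0725]
  [ 0.2700   0.5400   0.0600]
  [ 0.0450   0.0900   0.4050]
(I − A)⁻¹ = adj(I−A) / det(I−A) ≈
  [   1.7511     0.1688     0.2039]
  [   0.7595     1.5190     0.1688]
  [   0.1266     0.2532     1.1392]
x = (I − A)⁻¹ d = adj(I−A)·d / det(I−A), with det(I−A) = 0.3555:
  x_1 = (0.6225·875 + 0.0600·1500 + 0.0725·950) / 0.3555 = 703.5625 / 0.3555 ≈ 1979.08
  x_2 = (0.2700·875 + 0.5400·1500 + 0.0600·950) / 0.3555 = 1103.25 / 0.3555 ≈ 3103.38
  x_3 = (0.0450·875 + 0.0900·1500 + 0.4050·950) / 0.3555 = 559.125 / 0.3555 ≈ 1572.78

x_1 = 1979.08, x_2 = 3103.38, x_3 = 1572.78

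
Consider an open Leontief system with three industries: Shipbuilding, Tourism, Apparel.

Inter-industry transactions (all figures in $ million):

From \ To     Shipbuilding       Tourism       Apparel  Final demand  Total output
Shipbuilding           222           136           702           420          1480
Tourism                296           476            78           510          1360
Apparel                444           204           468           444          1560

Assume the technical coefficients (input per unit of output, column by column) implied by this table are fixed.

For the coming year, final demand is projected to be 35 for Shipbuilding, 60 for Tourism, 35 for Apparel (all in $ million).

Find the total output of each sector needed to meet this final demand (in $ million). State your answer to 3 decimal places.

Technical coefficients a_ij = z_ij / X_j:
  a_SS = 222/1480 = 0.15, a_TS = 296/1480 = 0.20, a_AS = 444/1480 = 0.30
  a_ST = 136/1360 = 0.10, a_TT = 476/1360 = 0.35, a_AT = 204/1360 = 0.15
  a_SA = 702/1560 = 0.45, a_TA = 78/1560 = 0.05, a_AA = 468/1560 = 0.30
I − A =
  [   0.85    -0.10    -0.45]
  [  -0.20     0.65    -0.05]
  [  -0.30    -0.15     0.70]
Cofactors of I−A, C_ij = (−1)^(i+j)·(minor ij) (rows/columns in the sector order above):
  C_11 = (0.65)(0.70) − (-0.05)(-0.15) = 0.4475
  C_12 = −[(-0.20)(0.70) − (-0.05)(-0.30)] = 0.1550
  C_13 = (-0.20)(-0.15) − (0.65)(-0.30) = 0.2250
  C_21 = −[(-0.10)(0.70) − (-0.45)(-0.15)] = 0.1375
  C_22 = (0.85)(0.70) − (-0.45)(-0.30) = 0.4600
  C_23 = −[(0.85)(-0.15) − (-0.10)(-0.30)] = 0.1575
  C_31 = (-0.10)(-0.05) − (-0.45)(0.65) = 0.2975
  C_32 = −[(0.85)(-0.05) − (-0.45)(-0.20)] = 0.1325
  C_33 = (0.85)(0.65) − (-0.10)(-0.20) = 0.5325
det(I−A) = Σ_j (I−A)_1j·C_1j = (0.85)(0.4475) + (-0.10)(0.1550) + (-0.45)(0.2250) = 0.263625
adj(I−A) = Cᵀ =
  [ 0.4475   0.1375   0.2975]
  [ 0.1550   0.4600   0.1325]
  [ 0.2250   0.1575   0.5325]
(I − A)⁻¹ = adj(I−A) / det(I−A) ≈
  [   1.6975     0.5216     1.1285]
  [   0.5880     1.7449     0.5026]
  [   0.8535     0.5974     2.0199]
x = (I − A)⁻¹ d = adj(I−A)·d / det(I−A), with det(I−A) = 0.263625:
  x_S = (0.4475·35 + 0.1375·60 + 0.2975·35) / 0.263625 = 34.325 / 0.263625 ≈ 130.204
  x_T = (0.1550·35 + 0.4600·60 + 0.1325·35) / 0.263625 = 37.6625 / 0.263625 ≈ 142.864
  x_A = (0.2250·35 + 0.1575·60 + 0.5325·35) / 0.263625 = 35.9625 / 0.263625 ≈ 136.415

x_S = 130.204, x_T = 142.864, x_A = 136.415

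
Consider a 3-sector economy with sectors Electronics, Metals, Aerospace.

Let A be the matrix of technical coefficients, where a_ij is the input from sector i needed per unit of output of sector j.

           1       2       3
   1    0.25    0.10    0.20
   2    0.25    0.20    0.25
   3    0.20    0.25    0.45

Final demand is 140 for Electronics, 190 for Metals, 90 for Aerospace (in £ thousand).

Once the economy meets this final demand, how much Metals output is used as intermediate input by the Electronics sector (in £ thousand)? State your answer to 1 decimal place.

I − A =
  [   0.75    -0.10    -0.20]
  [  -0.25     0.80    -0.25]
  [  -0.20    -0.25     0.55]
Cofactors of I−A, C_ij = (−1)^(i+j)·(minor ij) (rows/columns in the sector order above):
  C_11 = (0.80)(0.55) − (-0.25)(-0.25) = 0.3775
  C_12 = −[(-0.25)(0.55) − (-0.25)(-0.20)] = 0.1875
  C_13 = (-0.25)(-0.25) − (0.80)(-0.20) = 0.2225
  C_21 = −[(-0.10)(0.55) − (-0.20)(-0.25)] = 0.1050
  C_22 = (0.75)(0.55) − (-0.20)(-0.20) = 0.3725
  C_23 = −[(0.75)(-0.25) − (-0.10)(-0.20)] = 0.2075
  C_31 = (-0.10)(-0.25) − (-0.20)(0.80) = 0.1850
  C_32 = −[(0.75)(-0.25) − (-0.20)(-0.25)] = 0.2375
  C_33 = (0.75)(0.80) − (-0.10)(-0.25) = 0.5750
det(I−A) = Σ_j (I−A)_1j·C_1j = (0.75)(0.3775) + (-0.10)(0.1875) + (-0.20)(0.2225) = 0.219875
adj(I−A) = Cᵀ =
  [ 0.3775   0.1050   0.1850]
  [ 0.1875   0.3725   0.2375]
  [ 0.2225   0.2075   0.5750]
(I − A)⁻¹ = adj(I−A) / det(I−A) ≈
  [   1.7169     0.4775     0.8414]
  [   0.8528     1.6941     1.0802]
  [   1.0119     0.9437     2.6151]
First solve x = (I − A)⁻¹ d = adj(I−A)·d / det(I−A); in particular x_1 = (0.3775·140 + 0.1050·190 + 0.1850·90) / 0.219875 = 89.45 / 0.219875 ≈ 406.822.
Intermediate flow from 2 to 1: z_21 = a_21 · x_1 = 0.25 × 89.45 / 0.219875 = 22.3625 / 0.219875 ≈ 101.7.

z_21 = 101.7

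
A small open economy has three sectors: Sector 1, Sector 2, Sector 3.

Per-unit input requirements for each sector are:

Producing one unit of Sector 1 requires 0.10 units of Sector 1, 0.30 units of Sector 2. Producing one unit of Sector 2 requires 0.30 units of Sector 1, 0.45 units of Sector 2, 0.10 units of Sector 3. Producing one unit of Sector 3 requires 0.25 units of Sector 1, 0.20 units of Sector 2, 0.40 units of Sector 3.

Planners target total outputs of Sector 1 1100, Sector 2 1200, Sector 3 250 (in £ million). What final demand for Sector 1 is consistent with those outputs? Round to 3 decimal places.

d_1 = 567.500

I − A =
  [   0.90    -0.30    -0.25]
  [  -0.30     0.55    -0.20]
  [   0.00    -0.10     0.60]
d = (I − A) x:
  d_1 = (+0.90)·1100 + (-0.30)·1200 + (-0.25)·250 = 567.500
  d_2 = (-0.30)·1100 + (+0.55)·1200 + (-0.20)·250 = 280.000
  d_3 = (+0.00)·1100 + (-0.10)·1200 + (+0.60)·250 = 30.000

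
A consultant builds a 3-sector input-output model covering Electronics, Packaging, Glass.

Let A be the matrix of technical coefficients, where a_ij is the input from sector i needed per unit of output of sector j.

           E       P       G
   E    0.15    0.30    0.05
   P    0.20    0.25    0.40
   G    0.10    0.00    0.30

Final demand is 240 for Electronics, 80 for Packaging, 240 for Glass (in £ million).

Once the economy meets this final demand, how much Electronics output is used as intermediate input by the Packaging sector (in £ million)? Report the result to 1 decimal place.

z_EP = 134.7

I − A =
  [   0.85    -0.30    -0.05]
  [  -0.20     0.75    -0.40]
  [  -0.10     0.00     0.70]
Cofactors of I−A, C_ij = (−1)^(i+j)·(minor ij) (rows/columns in the sector order above):
  C_11 = (0.75)(0.70) − (-0.40)(0.00) = 0.5250
  C_12 = −[(-0.20)(0.70) − (-0.40)(-0.10)] = 0.1800
  C_13 = (-0.20)(0.00) − (0.75)(-0.10) = 0.0750
  C_21 = −[(-0.30)(0.70) − (-0.05)(0.00)] = 0.2100
  C_22 = (0.85)(0.70) − (-0.05)(-0.10) = 0.5900
  C_23 = −[(0.85)(0.00) − (-0.30)(-0.10)] = 0.0300
  C_31 = (-0.30)(-0.40) − (-0.05)(0.75) = 0.1575
  C_32 = −[(0.85)(-0.40) − (-0.05)(-0.20)] = 0.3500
  C_33 = (0.85)(0.75) − (-0.30)(-0.20) = 0.5775
det(I−A) = Σ_j (I−A)_1j·C_1j = (0.85)(0.5250) + (-0.30)(0.1800) + (-0.05)(0.0750) = 0.3885
adj(I−A) = Cᵀ =
  [ 0.5250   0.2100   0.1575]
  [ 0.1800   0.5900   0.3500]
  [ 0.0750   0.0300   0.5775]
(I − A)⁻¹ = adj(I−A) / det(I−A) ≈
  [   1.3514     0.5405     0.4054]
  [   0.4633     1.5187     0.9009]
  [   0.1931     0.0772     1.4865]
First solve x = (I − A)⁻¹ d = adj(I−A)·d / det(I−A); in particular x_P = (0.1800·240 + 0.5900·80 + 0.3500·240) / 0.3885 = 174.40 / 0.3885 ≈ 448.906.
Intermediate flow from E to P: z_EP = a_EP · x_P = 0.30 × 174.40 / 0.3885 = 52.32 / 0.3885 ≈ 134.7.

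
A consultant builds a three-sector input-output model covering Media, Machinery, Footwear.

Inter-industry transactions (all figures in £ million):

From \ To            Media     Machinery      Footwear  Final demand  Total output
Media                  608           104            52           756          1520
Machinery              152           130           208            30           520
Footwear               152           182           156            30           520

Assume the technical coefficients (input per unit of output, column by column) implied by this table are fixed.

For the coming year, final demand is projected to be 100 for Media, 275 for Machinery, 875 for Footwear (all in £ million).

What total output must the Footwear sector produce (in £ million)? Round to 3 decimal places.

Technical coefficients a_ij = z_ij / X_j:
  a_11 = 608/1520 = 0.40, a_21 = 152/1520 = 0.10, a_31 = 152/1520 = 0.10
  a_12 = 104/520 = 0.20, a_22 = 130/520 = 0.25, a_32 = 182/520 = 0.35
  a_13 = 52/520 = 0.10, a_23 = 208/520 = 0.40, a_33 = 156/520 = 0.30
I − A =
  [   0.60    -0.20    -0.10]
  [  -0.10     0.75    -0.40]
  [  -0.10    -0.35     0.70]
Cofactors of I−A, C_ij = (−1)^(i+j)·(minor ij) (rows/columns in the sector order above):
  C_11 = (0.75)(0.70) − (-0.40)(-0.35) = 0.3850
  C_12 = −[(-0.10)(0.70) − (-0.40)(-0.10)] = 0.1100
  C_13 = (-0.10)(-0.35) − (0.75)(-0.10) = 0.1100
  C_21 = −[(-0.20)(0.70) − (-0.10)(-0.35)] = 0.1750
  C_22 = (0.60)(0.70) − (-0.10)(-0.10) = 0.4100
  C_23 = −[(0.60)(-0.35) − (-0.20)(-0.10)] = 0.2300
  C_31 = (-0.20)(-0.40) − (-0.10)(0.75) = 0.1550
  C_32 = −[(0.60)(-0.40) − (-0.10)(-0.10)] = 0.2500
  C_33 = (0.60)(0.75) − (-0.20)(-0.10) = 0.4300
det(I−A) = Σ_j (I−A)_1j·C_1j = (0.60)(0.3850) + (-0.20)(0.1100) + (-0.10)(0.1100) = 0.1980
adj(I−A) = Cᵀ =
  [ 0.3850   0.1750   0.1550]
  [ 0.1100   0.4100   0.2500]
  [ 0.1100   0.2300   0.4300]
(I − A)⁻¹ = adj(I−A) / det(I−A) ≈
  [   1.9444     0.8838     0.7828]
  [   0.5556     2.0707     1.2626]
  [   0.5556     1.1616     2.1717]
x = (I − A)⁻¹ d = adj(I−A)·d / det(I−A), with det(I−A) = 0.1980:
  x_1 = (0.3850·100 + 0.1750·275 + 0.1550·875) / 0.1980 = 222.25 / 0.1980 ≈ 1122.475
  x_2 = (0.1100·100 + 0.4100·275 + 0.2500·875) / 0.1980 = 342.50 / 0.1980 ≈ 1729.798
  x_3 = (0.1100·100 + 0.2300·275 + 0.4300·875) / 0.1980 = 450.50 / 0.1980 ≈ 2275.253

x_3 = 2275.253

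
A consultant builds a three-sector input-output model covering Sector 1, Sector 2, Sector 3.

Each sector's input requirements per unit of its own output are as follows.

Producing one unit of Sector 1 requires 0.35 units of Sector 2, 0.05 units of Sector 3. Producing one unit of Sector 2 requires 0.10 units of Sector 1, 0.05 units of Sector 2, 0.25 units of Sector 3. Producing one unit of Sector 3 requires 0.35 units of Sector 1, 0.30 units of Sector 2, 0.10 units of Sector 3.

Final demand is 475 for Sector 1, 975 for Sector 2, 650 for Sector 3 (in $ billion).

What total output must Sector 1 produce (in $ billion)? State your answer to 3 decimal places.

x_1 = 1113.523

I − A =
  [   1.00    -0.10    -0.35]
  [  -0.35     0.95    -0.30]
  [  -0.05    -0.25     0.90]
Cofactors of I−A, C_ij = (−1)^(i+j)·(minor ij) (rows/columns in the sector order above):
  C_11 = (0.95)(0.90) − (-0.30)(-0.25) = 0.7800
  C_12 = −[(-0.35)(0.90) − (-0.30)(-0.05)] = 0.3300
  C_13 = (-0.35)(-0.25) − (0.95)(-0.05) = 0.1350
  C_21 = −[(-0.10)(0.90) − (-0.35)(-0.25)] = 0.1775
  C_22 = (1.00)(0.90) − (-0.35)(-0.05) = 0.8825
  C_23 = −[(1.00)(-0.25) − (-0.10)(-0.05)] = 0.2550
  C_31 = (-0.10)(-0.30) − (-0.35)(0.95) = 0.3625
  C_32 = −[(1.00)(-0.30) − (-0.35)(-0.35)] = 0.4225
  C_33 = (1.00)(0.95) − (-0.10)(-0.35) = 0.9150
det(I−A) = Σ_j (I−A)_1j·C_1j = (1.00)(0.7800) + (-0.10)(0.3300) + (-0.35)(0.1350) = 0.69975
adj(I−A) = Cᵀ =
  [ 0.7800   0.1775   0.3625]
  [ 0.3300   0.8825   0.4225]
  [ 0.1350   0.2550   0.9150]
(I − A)⁻¹ = adj(I−A) / det(I−A) ≈
  [   1.1147     0.2537     0.5180]
  [   0.4716     1.2612     0.6038]
  [   0.1929     0.3644     1.3076]
x = (I − A)⁻¹ d = adj(I−A)·d / det(I−A), with det(I−A) = 0.69975:
  x_1 = (0.7800·475 + 0.1775·975 + 0.3625·650) / 0.69975 = 779.1875 / 0.69975 ≈ 1113.523
  x_2 = (0.3300·475 + 0.8825·975 + 0.4225·650) / 0.69975 = 1291.8125 / 0.69975 ≈ 1846.106
  x_3 = (0.1350·475 + 0.2550·975 + 0.9150·650) / 0.69975 = 907.50 / 0.69975 ≈ 1296.892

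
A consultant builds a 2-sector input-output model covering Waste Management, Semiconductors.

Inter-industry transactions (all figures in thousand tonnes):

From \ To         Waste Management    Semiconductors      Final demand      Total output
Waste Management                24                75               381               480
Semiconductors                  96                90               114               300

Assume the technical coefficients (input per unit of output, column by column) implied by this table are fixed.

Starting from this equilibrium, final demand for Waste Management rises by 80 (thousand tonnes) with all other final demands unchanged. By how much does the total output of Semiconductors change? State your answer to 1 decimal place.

Technical coefficients a_ij = z_ij / X_j:
  a_11 = 24/480 = 0.05, a_21 = 96/480 = 0.20
  a_12 = 75/300 = 0.25, a_22 = 90/300 = 0.30
I − A =
  [   0.95    -0.25]
  [  -0.20     0.70]
det(I−A) = (0.95)(0.70) − (-0.25)(-0.20) = 0.6150
adj(I−A) = [[0.70, 0.25], [0.20, 0.95]]
(I − A)⁻¹ = adj(I−A) / det(I−A) ≈
  [   1.1382     0.4065]
  [   0.3252     1.5447]
Δx = (I − A)⁻¹ Δd with Δd having +80 in the Waste Management component and 0 elsewhere.
So Δx_2 = L_21 · (+80), where L_21 = adj(I−A)_21 / det(I−A) = 0.20 / 0.6150.
Δx_2 = 0.20 × (+80) / 0.6150 = 16.00 / 0.6150 ≈ 26.0.

Δx_2 = 26.0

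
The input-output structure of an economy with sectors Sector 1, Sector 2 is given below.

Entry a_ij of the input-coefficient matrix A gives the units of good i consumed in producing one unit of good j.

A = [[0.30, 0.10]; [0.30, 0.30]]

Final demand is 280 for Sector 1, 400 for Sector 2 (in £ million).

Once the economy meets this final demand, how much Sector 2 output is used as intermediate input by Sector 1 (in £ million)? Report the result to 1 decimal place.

z_21 = 153.9

I − A =
  [   0.70    -0.10]
  [  -0.30     0.70]
det(I−A) = (0.70)(0.70) − (-0.10)(-0.30) = 0.4600
adj(I−A) = [[0.70, 0.10], [0.30, 0.70]]
(I − A)⁻¹ = adj(I−A) / det(I−A) ≈
  [   1.5217     0.2174]
  [   0.6522     1.5217]
First solve x = (I − A)⁻¹ d = adj(I−A)·d / det(I−A); in particular x_1 = (0.70·280 + 0.10·400) / 0.4600 = 236.00 / 0.4600 ≈ 513.043.
Intermediate flow from 2 to 1: z_21 = a_21 · x_1 = 0.30 × 236.00 / 0.4600 = 70.80 / 0.4600 ≈ 153.9.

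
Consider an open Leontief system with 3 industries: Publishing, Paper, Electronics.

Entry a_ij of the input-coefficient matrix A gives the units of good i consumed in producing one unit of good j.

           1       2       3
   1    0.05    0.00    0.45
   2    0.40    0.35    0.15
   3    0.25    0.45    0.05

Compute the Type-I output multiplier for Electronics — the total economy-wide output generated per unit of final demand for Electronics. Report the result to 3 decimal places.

I − A =
  [   0.95     0.00    -0.45]
  [  -0.40     0.65    -0.15]
  [  -0.25    -0.45     0.95]
Cofactors of I−A, C_ij = (−1)^(i+j)·(minor ij) (rows/columns in the sector order above):
  C_11 = (0.65)(0.95) − (-0.15)(-0.45) = 0.5500
  C_12 = −[(-0.40)(0.95) − (-0.15)(-0.25)] = 0.4175
  C_13 = (-0.40)(-0.45) − (0.65)(-0.25) = 0.3425
  C_21 = −[(0.00)(0.95) − (-0.45)(-0.45)] = 0.2025
  C_22 = (0.95)(0.95) − (-0.45)(-0.25) = 0.7900
  C_23 = −[(0.95)(-0.45) − (0.00)(-0.25)] = 0.4275
  C_31 = (0.00)(-0.15) − (-0.45)(0.65) = 0.2925
  C_32 = −[(0.95)(-0.15) − (-0.45)(-0.40)] = 0.3225
  C_33 = (0.95)(0.65) − (0.00)(-0.40) = 0.6175
det(I−A) = Σ_j (I−A)_1j·C_1j = (0.95)(0.5500) + (0.00)(0.4175) + (-0.45)(0.3425) = 0.368375
adj(I−A) = Cᵀ =
  [ 0.5500   0.2025   0.2925]
  [ 0.4175   0.7900   0.3225]
  [ 0.3425   0.4275   0.6175]
(I − A)⁻¹ = adj(I−A) / det(I−A) ≈
  [   1.4930     0.5497     0.7940]
  [   1.1334     2.1446     0.8755]
  [   0.9298     1.1605     1.6763]
The output multiplier for sector j is the column-j sum of the Leontief inverse (I − A)⁻¹ = adj(I−A) / det(I−A).
Column 3 of adj(I−A): (0.2925, 0.3225, 0.6175); det(I−A) = 0.368375.
m_3 = (0.2925 + 0.3225 + 0.6175) / 0.368375 = 1.2325 / 0.368375 ≈ 3.346.

m_3 = 3.346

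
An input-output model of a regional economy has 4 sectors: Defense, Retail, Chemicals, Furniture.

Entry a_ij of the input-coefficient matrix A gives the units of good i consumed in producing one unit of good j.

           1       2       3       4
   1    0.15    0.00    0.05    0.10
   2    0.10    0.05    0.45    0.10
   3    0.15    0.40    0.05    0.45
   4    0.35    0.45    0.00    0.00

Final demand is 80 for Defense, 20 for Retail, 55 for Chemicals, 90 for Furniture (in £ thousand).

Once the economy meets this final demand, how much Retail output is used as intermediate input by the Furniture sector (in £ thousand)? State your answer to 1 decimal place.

I − A =
  [   0.85     0.00    -0.05    -0.10]
  [  -0.10     0.95    -0.45    -0.10]
  [  -0.15    -0.40     0.95    -0.45]
  [  -0.35    -0.45     0.00     1.00]
Compute the cofactors C_ij = (−1)^(i+j)·(3×3 minor ij) of I−A; the adjugate is their transpose:
adj(I−A) = Cᵀ =
  [ 0.588625   0.072875   0.065500   0.095625]
  [ 0.266625   0.758875   0.373500   0.270625]
  [ 0.359625   0.504875   0.731500   0.415625]
  [ 0.326000   0.367000   0.191000   0.605000]
det(I−A) = Σ_j (I−A)_1j·C_1j = (0.85)(0.588625) + (0.00)(0.266625) + (-0.05)(0.359625) + (-0.10)(0.326000) = 0.44975
(I − A)⁻¹ = adj(I−A) / det(I−A) ≈
  [   1.3088     0.1620     0.1456     0.2126]
  [   0.5928     1.6873     0.8305     0.6017]
  [   0.7996     1.1226     1.6265     0.9241]
  [   0.7248     0.8160     0.4247     1.3452]
First solve x = (I − A)⁻¹ d = adj(I−A)·d / det(I−A); in particular x_4 = (0.326000·80 + 0.367000·20 + 0.191000·55 + 0.605000·90) / 0.44975 = 98.375 / 0.44975 ≈ 218.733.
Intermediate flow from 2 to 4: z_24 = a_24 · x_4 = 0.10 × 98.375 / 0.44975 = 9.8375 / 0.44975 ≈ 21.9.

z_24 = 21.9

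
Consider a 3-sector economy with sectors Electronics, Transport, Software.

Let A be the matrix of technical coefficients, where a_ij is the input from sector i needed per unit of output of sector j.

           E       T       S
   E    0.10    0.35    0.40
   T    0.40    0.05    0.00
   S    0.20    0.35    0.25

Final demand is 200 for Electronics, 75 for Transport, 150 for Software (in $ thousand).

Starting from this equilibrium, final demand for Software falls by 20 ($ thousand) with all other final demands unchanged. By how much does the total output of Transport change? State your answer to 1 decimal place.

Δx_T = -7.9

I − A =
  [   0.90    -0.35    -0.40]
  [  -0.40     0.95     0.00]
  [  -0.20    -0.35     0.75]
Cofactors of I−A, C_ij = (−1)^(i+j)·(minor ij) (rows/columns in the sector order above):
  C_11 = (0.95)(0.75) − (0.00)(-0.35) = 0.7125
  C_12 = −[(-0.40)(0.75) − (0.00)(-0.20)] = 0.3000
  C_13 = (-0.40)(-0.35) − (0.95)(-0.20) = 0.3300
  C_21 = −[(-0.35)(0.75) − (-0.40)(-0.35)] = 0.4025
  C_22 = (0.90)(0.75) − (-0.40)(-0.20) = 0.5950
  C_23 = −[(0.90)(-0.35) − (-0.35)(-0.20)] = 0.3850
  C_31 = (-0.35)(0.00) − (-0.40)(0.95) = 0.3800
  C_32 = −[(0.90)(0.00) − (-0.40)(-0.40)] = 0.1600
  C_33 = (0.90)(0.95) − (-0.35)(-0.40) = 0.7150
det(I−A) = Σ_j (I−A)_1j·C_1j = (0.90)(0.7125) + (-0.35)(0.3000) + (-0.40)(0.3300) = 0.40425
adj(I−A) = Cᵀ =
  [ 0.7125   0.4025   0.3800]
  [ 0.3000   0.5950   0.1600]
  [ 0.3300   0.3850   0.7150]
(I − A)⁻¹ = adj(I−A) / det(I−A) ≈
  [   1.7625     0.9957     0.9400]
  [   0.7421     1.4719     0.3958]
  [   0.8163     0.9524     1.7687]
Δx = (I − A)⁻¹ Δd with Δd having -20 in the Software component and 0 elsewhere.
So Δx_T = L_TS · (-20), where L_TS = adj(I−A)_TS / det(I−A) = 0.1600 / 0.40425.
Δx_T = 0.1600 × (-20) / 0.40425 = -3.20 / 0.40425 ≈ -7.9.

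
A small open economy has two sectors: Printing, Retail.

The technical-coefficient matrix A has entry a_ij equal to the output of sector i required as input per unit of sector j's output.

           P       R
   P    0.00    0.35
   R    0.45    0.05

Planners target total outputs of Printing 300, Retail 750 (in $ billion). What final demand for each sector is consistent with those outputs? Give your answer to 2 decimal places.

I − A =
  [   1.00    -0.35]
  [  -0.45     0.95]
d = (I − A) x:
  d_P = (+1.00)·300 + (-0.35)·750 = 37.50
  d_R = (-0.45)·300 + (+0.95)·750 = 577.50

d_P = 37.50, d_R = 577.50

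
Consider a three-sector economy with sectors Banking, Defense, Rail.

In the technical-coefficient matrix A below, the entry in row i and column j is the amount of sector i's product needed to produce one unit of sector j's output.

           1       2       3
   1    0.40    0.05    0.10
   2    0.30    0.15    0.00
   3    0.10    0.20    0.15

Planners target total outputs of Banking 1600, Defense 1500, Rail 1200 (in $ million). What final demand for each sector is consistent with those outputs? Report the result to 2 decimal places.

d_1 = 765.00, d_2 = 795.00, d_3 = 560.00

I − A =
  [   0.60    -0.05    -0.10]
  [  -0.30     0.85     0.00]
  [  -0.10    -0.20     0.85]
d = (I − A) x:
  d_1 = (+0.60)·1600 + (-0.05)·1500 + (-0.10)·1200 = 765.00
  d_2 = (-0.30)·1600 + (+0.85)·1500 + (+0.00)·1200 = 795.00
  d_3 = (-0.10)·1600 + (-0.20)·1500 + (+0.85)·1200 = 560.00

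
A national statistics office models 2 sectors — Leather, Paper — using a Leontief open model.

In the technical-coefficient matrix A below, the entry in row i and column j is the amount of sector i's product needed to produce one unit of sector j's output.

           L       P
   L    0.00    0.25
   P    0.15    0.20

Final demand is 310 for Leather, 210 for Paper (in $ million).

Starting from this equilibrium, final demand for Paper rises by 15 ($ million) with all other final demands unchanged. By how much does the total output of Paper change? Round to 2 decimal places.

Δx_P = 19.67

I − A =
  [   1.00    -0.25]
  [  -0.15     0.80]
det(I−A) = (1.00)(0.80) − (-0.25)(-0.15) = 0.7625
adj(I−A) = [[0.80, 0.25], [0.15, 1.00]]
(I − A)⁻¹ = adj(I−A) / det(I−A) ≈
  [   1.0492     0.3279]
  [   0.1967     1.3115]
Δx = (I − A)⁻¹ Δd with Δd having +15 in the Paper component and 0 elsewhere.
So Δx_P = L_PP · (+15), where L_PP = adj(I−A)_PP / det(I−A) = 1.00 / 0.7625.
Δx_P = 1.00 × (+15) / 0.7625 = 15.00 / 0.7625 ≈ 19.67.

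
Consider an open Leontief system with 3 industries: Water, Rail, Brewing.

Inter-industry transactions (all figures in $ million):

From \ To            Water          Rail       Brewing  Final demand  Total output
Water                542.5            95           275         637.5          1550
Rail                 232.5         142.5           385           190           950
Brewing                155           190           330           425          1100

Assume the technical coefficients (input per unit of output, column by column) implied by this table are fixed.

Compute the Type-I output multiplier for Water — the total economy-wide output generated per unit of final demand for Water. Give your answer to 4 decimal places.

m_W = 2.6131

Technical coefficients a_ij = z_ij / X_j:
  a_WW = 542.5/1550 = 0.35, a_RW = 232.5/1550 = 0.15, a_BW = 155/1550 = 0.10
  a_WR = 95/950 = 0.10, a_RR = 142.5/950 = 0.15, a_BR = 190/950 = 0.20
  a_WB = 275/1100 = 0.25, a_RB = 385/1100 = 0.35, a_BB = 330/1100 = 0.30
I − A =
  [   0.65    -0.10    -0.25]
  [  -0.15     0.85    -0.35]
  [  -0.10    -0.20     0.70]
Cofactors of I−A, C_ij = (−1)^(i+j)·(minor ij) (rows/columns in the sector order above):
  C_11 = (0.85)(0.70) − (-0.35)(-0.20) = 0.5250
  C_12 = −[(-0.15)(0.70) − (-0.35)(-0.10)] = 0.1400
  C_13 = (-0.15)(-0.20) − (0.85)(-0.10) = 0.1150
  C_21 = −[(-0.10)(0.70) − (-0.25)(-0.20)] = 0.1200
  C_22 = (0.65)(0.70) − (-0.25)(-0.10) = 0.4300
  C_23 = −[(0.65)(-0.20) − (-0.10)(-0.10)] = 0.1400
  C_31 = (-0.10)(-0.35) − (-0.25)(0.85) = 0.2475
  C_32 = −[(0.65)(-0.35) − (-0.25)(-0.15)] = 0.2650
  C_33 = (0.65)(0.85) − (-0.10)(-0.15) = 0.5375
det(I−A) = Σ_j (I−A)_1j·C_1j = (0.65)(0.5250) + (-0.10)(0.1400) + (-0.25)(0.1150) = 0.2985
adj(I−A) = Cᵀ =
  [ 0.5250   0.1200   0.2475]
  [ 0.1400   0.4300   0.2650]
  [ 0.1150   0.1400   0.5375]
(I − A)⁻¹ = adj(I−A) / det(I−A) ≈
  [   1.75879     0.40201     0.82915]
  [   0.46901     1.44054     0.88777]
  [   0.38526     0.46901     1.80067]
The output multiplier for sector j is the column-j sum of the Leontief inverse (I − A)⁻¹ = adj(I−A) / det(I−A).
Column W of adj(I−A): (0.5250, 0.1400, 0.1150); det(I−A) = 0.2985.
m_W = (0.5250 + 0.1400 + 0.1150) / 0.2985 = 0.78 / 0.2985 ≈ 2.6131.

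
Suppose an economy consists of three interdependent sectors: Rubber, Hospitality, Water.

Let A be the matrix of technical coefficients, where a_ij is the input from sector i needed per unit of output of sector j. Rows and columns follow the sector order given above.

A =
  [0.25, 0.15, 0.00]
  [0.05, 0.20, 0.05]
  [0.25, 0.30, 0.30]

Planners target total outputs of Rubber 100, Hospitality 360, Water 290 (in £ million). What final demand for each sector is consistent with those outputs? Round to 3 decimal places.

d_1 = 21.000, d_2 = 268.500, d_3 = 70.000

I − A =
  [   0.75    -0.15     0.00]
  [  -0.05     0.80    -0.05]
  [  -0.25    -0.30     0.70]
d = (I − A) x:
  d_1 = (+0.75)·100 + (-0.15)·360 + (+0.00)·290 = 21.000
  d_2 = (-0.05)·100 + (+0.80)·360 + (-0.05)·290 = 268.500
  d_3 = (-0.25)·100 + (-0.30)·360 + (+0.70)·290 = 70.000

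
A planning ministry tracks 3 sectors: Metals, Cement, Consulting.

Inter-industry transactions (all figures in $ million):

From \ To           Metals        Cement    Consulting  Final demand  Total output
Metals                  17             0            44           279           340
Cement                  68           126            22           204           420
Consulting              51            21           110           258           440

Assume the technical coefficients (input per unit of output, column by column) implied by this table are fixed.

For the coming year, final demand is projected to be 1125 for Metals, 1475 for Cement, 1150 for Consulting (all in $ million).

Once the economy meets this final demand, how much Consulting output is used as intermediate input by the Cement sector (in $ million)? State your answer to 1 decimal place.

z_32 = 132.4

Technical coefficients a_ij = z_ij / X_j:
  a_11 = 17/340 = 0.05, a_21 = 68/340 = 0.20, a_31 = 51/340 = 0.15
  a_12 = 0/420 = 0.00, a_22 = 126/420 = 0.30, a_32 = 21/420 = 0.05
  a_13 = 44/440 = 0.10, a_23 = 22/440 = 0.05, a_33 = 110/440 = 0.25
I − A =
  [   0.95     0.00    -0.10]
  [  -0.20     0.70    -0.05]
  [  -0.15    -0.05     0.75]
Cofactors of I−A, C_ij = (−1)^(i+j)·(minor ij) (rows/columns in the sector order above):
  C_11 = (0.70)(0.75) − (-0.05)(-0.05) = 0.5225
  C_12 = −[(-0.20)(0.75) − (-0.05)(-0.15)] = 0.1575
  C_13 = (-0.20)(-0.05) − (0.70)(-0.15) = 0.1150
  C_21 = −[(0.00)(0.75) − (-0.10)(-0.05)] = 0.0050
  C_22 = (0.95)(0.75) − (-0.10)(-0.15) = 0.6975
  C_23 = −[(0.95)(-0.05) − (0.00)(-0.15)] = 0.0475
  C_31 = (0.00)(-0.05) − (-0.10)(0.70) = 0.0700
  C_32 = −[(0.95)(-0.05) − (-0.10)(-0.20)] = 0.0675
  C_33 = (0.95)(0.70) − (0.00)(-0.20) = 0.6650
det(I−A) = Σ_j (I−A)_1j·C_1j = (0.95)(0.5225) + (0.00)(0.1575) + (-0.10)(0.1150) = 0.484875
adj(I−A) = Cᵀ =
  [ 0.5225   0.0050   0.0700]
  [ 0.1575   0.6975   0.0675]
  [ 0.1150   0.0475   0.6650]
(I − A)⁻¹ = adj(I−A) / det(I−A) ≈
  [   1.0776     0.0103     0.1444]
  [   0.3248     1.4385     0.1392]
  [   0.2372     0.0980     1.3715]
First solve x = (I − A)⁻¹ d = adj(I−A)·d / det(I−A); in particular x_2 = (0.1575·1125 + 0.6975·1475 + 0.0675·1150) / 0.484875 = 1283.625 / 0.484875 ≈ 2647.332.
Intermediate flow from 3 to 2: z_32 = a_32 · x_2 = 0.05 × 1283.625 / 0.484875 = 64.18125 / 0.484875 ≈ 132.4.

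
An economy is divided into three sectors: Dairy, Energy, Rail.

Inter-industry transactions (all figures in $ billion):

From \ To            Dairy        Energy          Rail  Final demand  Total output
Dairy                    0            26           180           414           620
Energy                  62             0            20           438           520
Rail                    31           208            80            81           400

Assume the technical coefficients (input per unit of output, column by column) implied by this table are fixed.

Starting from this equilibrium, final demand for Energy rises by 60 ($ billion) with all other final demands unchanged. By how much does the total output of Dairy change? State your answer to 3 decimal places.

Technical coefficients a_ij = z_ij / X_j:
  a_11 = 0/620 = 0.00, a_21 = 62/620 = 0.10, a_31 = 31/620 = 0.05
  a_12 = 26/520 = 0.05, a_22 = 0/520 = 0.00, a_32 = 208/520 = 0.40
  a_13 = 180/400 = 0.45, a_23 = 20/400 = 0.05, a_33 = 80/400 = 0.20
I − A =
  [   1.00    -0.05    -0.45]
  [  -0.10     1.00    -0.05]
  [  -0.05    -0.40     0.80]
Cofactors of I−A, C_ij = (−1)^(i+j)·(minor ij) (rows/columns in the sector order above):
  C_11 = (1.00)(0.80) − (-0.05)(-0.40) = 0.7800
  C_12 = −[(-0.10)(0.80) − (-0.05)(-0.05)] = 0.0825
  C_13 = (-0.10)(-0.40) − (1.00)(-0.05) = 0.0900
  C_21 = −[(-0.05)(0.80) − (-0.45)(-0.40)] = 0.2200
  C_22 = (1.00)(0.80) − (-0.45)(-0.05) = 0.7775
  C_23 = −[(1.00)(-0.40) − (-0.05)(-0.05)] = 0.4025
  C_31 = (-0.05)(-0.05) − (-0.45)(1.00) = 0.4525
  C_32 = −[(1.00)(-0.05) − (-0.45)(-0.10)] = 0.0950
  C_33 = (1.00)(1.00) − (-0.05)(-0.10) = 0.9950
det(I−A) = Σ_j (I−A)_1j·C_1j = (1.00)(0.7800) + (-0.05)(0.0825) + (-0.45)(0.0900) = 0.735375
adj(I−A) = Cᵀ =
  [ 0.7800   0.2200   0.4525]
  [ 0.0825   0.7775   0.0950]
  [ 0.0900   0.4025   0.9950]
(I − A)⁻¹ = adj(I−A) / det(I−A) ≈
  [   1.0607     0.2992     0.6153]
  [   0.1122     1.0573     0.1292]
  [   0.1224     0.5473     1.3531]
Δx = (I − A)⁻¹ Δd with Δd having +60 in the Energy component and 0 elsewhere.
So Δx_1 = L_12 · (+60), where L_12 = adj(I−A)_12 / det(I−A) = 0.2200 / 0.735375.
Δx_1 = 0.2200 × (+60) / 0.735375 = 13.20 / 0.735375 ≈ 17.950.

Δx_1 = 17.950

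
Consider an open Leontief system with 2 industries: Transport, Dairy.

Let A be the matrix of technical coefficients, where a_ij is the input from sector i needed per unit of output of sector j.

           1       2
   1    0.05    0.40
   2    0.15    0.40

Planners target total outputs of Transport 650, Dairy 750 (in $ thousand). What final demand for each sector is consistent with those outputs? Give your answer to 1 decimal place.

I − A =
  [   0.95    -0.40]
  [  -0.15     0.60]
d = (I − A) x:
  d_1 = (+0.95)·650 + (-0.40)·750 = 317.5
  d_2 = (-0.15)·650 + (+0.60)·750 = 352.5

d_1 = 317.5, d_2 = 352.5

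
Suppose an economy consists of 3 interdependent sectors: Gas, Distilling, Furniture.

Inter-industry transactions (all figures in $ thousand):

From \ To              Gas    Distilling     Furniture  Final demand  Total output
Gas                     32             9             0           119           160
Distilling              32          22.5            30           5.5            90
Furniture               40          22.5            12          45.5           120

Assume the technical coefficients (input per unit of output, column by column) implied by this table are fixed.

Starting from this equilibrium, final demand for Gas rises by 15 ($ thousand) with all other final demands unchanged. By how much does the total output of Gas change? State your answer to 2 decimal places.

Technical coefficients a_ij = z_ij / X_j:
  a_GG = 32/160 = 0.20, a_DG = 32/160 = 0.20, a_FG = 40/160 = 0.25
  a_GD = 9/90 = 0.10, a_DD = 22.5/90 = 0.25, a_FD = 22.5/90 = 0.25
  a_GF = 0/120 = 0.00, a_DF = 30/120 = 0.25, a_FF = 12/120 = 0.10
I − A =
  [   0.80    -0.10     0.00]
  [  -0.20     0.75    -0.25]
  [  -0.25    -0.25     0.90]
Cofactors of I−A, C_ij = (−1)^(i+j)·(minor ij) (rows/columns in the sector order above):
  C_11 = (0.75)(0.90) − (-0.25)(-0.25) = 0.6125
  C_12 = −[(-0.20)(0.90) − (-0.25)(-0.25)] = 0.2425
  C_13 = (-0.20)(-0.25) − (0.75)(-0.25) = 0.2375
  C_21 = −[(-0.10)(0.90) − (0.00)(-0.25)] = 0.0900
  C_22 = (0.80)(0.90) − (0.00)(-0.25) = 0.7200
  C_23 = −[(0.80)(-0.25) − (-0.10)(-0.25)] = 0.2250
  C_31 = (-0.10)(-0.25) − (0.00)(0.75) = 0.0250
  C_32 = −[(0.80)(-0.25) − (0.00)(-0.20)] = 0.2000
  C_33 = (0.80)(0.75) − (-0.10)(-0.20) = 0.5800
det(I−A) = Σ_j (I−A)_1j·C_1j = (0.80)(0.6125) + (-0.10)(0.2425) + (0.00)(0.2375) = 0.46575
adj(I−A) = Cᵀ =
  [ 0.6125   0.0900   0.0250]
  [ 0.2425   0.7200   0.2000]
  [ 0.2375   0.2250   0.5800]
(I − A)⁻¹ = adj(I−A) / det(I−A) ≈
  [   1.3151     0.1932     0.0537]
  [   0.5207     1.5459     0.4294]
  [   0.5099     0.4831     1.2453]
Δx = (I − A)⁻¹ Δd with Δd having +15 in the Gas component and 0 elsewhere.
So Δx_G = L_GG · (+15), where L_GG = adj(I−A)_GG / det(I−A) = 0.6125 / 0.46575.
Δx_G = 0.6125 × (+15) / 0.46575 = 9.1875 / 0.46575 ≈ 19.73.

Δx_G = 19.73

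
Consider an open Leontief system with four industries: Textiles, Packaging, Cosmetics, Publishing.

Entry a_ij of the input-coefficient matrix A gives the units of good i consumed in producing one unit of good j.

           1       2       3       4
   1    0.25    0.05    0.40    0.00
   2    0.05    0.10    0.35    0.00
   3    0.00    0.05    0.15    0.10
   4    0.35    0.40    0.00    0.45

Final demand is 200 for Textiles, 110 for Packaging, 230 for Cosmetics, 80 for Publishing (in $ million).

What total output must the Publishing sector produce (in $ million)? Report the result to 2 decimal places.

x_4 = 663.42

I − A =
  [   0.75    -0.05    -0.40     0.00]
  [  -0.05     0.90    -0.35     0.00]
  [   0.00    -0.05     0.85    -0.10]
  [  -0.35    -0.40     0.00     0.55]
Compute the cofactors C_ij = (−1)^(i+j)·(3×3 minor ij) of I−A; the adjugate is their transpose:
adj(I−A) = Cᵀ =
  [ 0.397125   0.050375   0.207625   0.037750]
  [ 0.035625   0.336625   0.155375   0.028250]
  [ 0.034875   0.052375   0.369875   0.067250]
  [ 0.278625   0.276875   0.245125   0.557500]
det(I−A) = Σ_j (I−A)_1j·C_1j = (0.75)(0.397125) + (-0.05)(0.035625) + (-0.40)(0.034875) + (0.00)(0.278625) = 0.2821125
(I − A)⁻¹ = adj(I−A) / det(I−A) ≈
  [   1.4077     0.1786     0.7360     0.1338]
  [   0.1263     1.1932     0.5508     0.1001]
  [   0.1236     0.1857     1.3111     0.2384]
  [   0.9876     0.9814     0.8689     1.9762]
x = (I − A)⁻¹ d = adj(I−A)·d / det(I−A), with det(I−A) = 0.2821125:
  x_1 = (0.397125·200 + 0.050375·110 + 0.207625·230 + 0.037750·80) / 0.2821125 = 135.74 / 0.2821125 ≈ 481.16
  x_2 = (0.035625·200 + 0.336625·110 + 0.155375·230 + 0.028250·80) / 0.2821125 = 82.15 / 0.2821125 ≈ 291.20
  x_3 = (0.034875·200 + 0.052375·110 + 0.369875·230 + 0.067250·80) / 0.2821125 = 103.1875 / 0.2821125 ≈ 365.77
  x_4 = (0.278625·200 + 0.276875·110 + 0.245125·230 + 0.557500·80) / 0.2821125 = 187.16 / 0.2821125 ≈ 663.42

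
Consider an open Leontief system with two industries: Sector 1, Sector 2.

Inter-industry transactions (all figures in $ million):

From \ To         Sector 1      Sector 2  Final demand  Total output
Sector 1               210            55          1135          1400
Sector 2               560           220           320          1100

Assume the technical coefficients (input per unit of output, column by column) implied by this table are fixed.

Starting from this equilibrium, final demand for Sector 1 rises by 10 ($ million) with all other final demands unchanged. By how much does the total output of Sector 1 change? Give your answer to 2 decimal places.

Technical coefficients a_ij = z_ij / X_j:
  a_11 = 210/1400 = 0.15, a_21 = 560/1400 = 0.40
  a_12 = 55/1100 = 0.05, a_22 = 220/1100 = 0.20
I − A =
  [   0.85    -0.05]
  [  -0.40     0.80]
det(I−A) = (0.85)(0.80) − (-0.05)(-0.40) = 0.6600
adj(I−A) = [[0.80, 0.05], [0.40, 0.85]]
(I − A)⁻¹ = adj(I−A) / det(I−A) ≈
  [   1.2121     0.0758]
  [   0.6061     1.2879]
Δx = (I − A)⁻¹ Δd with Δd having +10 in the Sector 1 component and 0 elsewhere.
So Δx_1 = L_11 · (+10), where L_11 = adj(I−A)_11 / det(I−A) = 0.80 / 0.6600.
Δx_1 = 0.80 × (+10) / 0.6600 = 8.00 / 0.6600 ≈ 12.12.

Δx_1 = 12.12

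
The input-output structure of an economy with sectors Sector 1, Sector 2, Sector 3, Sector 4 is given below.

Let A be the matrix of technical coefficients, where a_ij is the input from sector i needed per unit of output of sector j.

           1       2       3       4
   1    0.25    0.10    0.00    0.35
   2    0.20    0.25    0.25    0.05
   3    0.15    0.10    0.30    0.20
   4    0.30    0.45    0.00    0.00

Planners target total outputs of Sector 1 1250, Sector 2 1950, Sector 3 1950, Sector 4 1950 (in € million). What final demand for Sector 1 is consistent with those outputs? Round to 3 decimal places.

I − A =
  [   0.75    -0.10     0.00    -0.35]
  [  -0.20     0.75    -0.25    -0.05]
  [  -0.15    -0.10     0.70    -0.20]
  [  -0.30    -0.45     0.00     1.00]
d = (I − A) x:
  d_1 = (+0.75)·1250 + (-0.10)·1950 + (+0.00)·1950 + (-0.35)·1950 = 60.000
  d_2 = (-0.20)·1250 + (+0.75)·1950 + (-0.25)·1950 + (-0.05)·1950 = 627.500
  d_3 = (-0.15)·1250 + (-0.10)·1950 + (+0.70)·1950 + (-0.20)·1950 = 592.500
  d_4 = (-0.30)·1250 + (-0.45)·1950 + (+0.00)·1950 + (+1.00)·1950 = 697.500

d_1 = 60.000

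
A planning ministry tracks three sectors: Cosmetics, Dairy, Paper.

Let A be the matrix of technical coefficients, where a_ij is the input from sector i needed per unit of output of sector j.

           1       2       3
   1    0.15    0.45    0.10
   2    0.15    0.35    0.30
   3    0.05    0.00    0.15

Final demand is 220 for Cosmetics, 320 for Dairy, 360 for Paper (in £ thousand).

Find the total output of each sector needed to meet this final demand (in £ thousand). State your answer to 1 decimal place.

x_1 = 785.5, x_2 = 890.4, x_3 = 469.7

I − A =
  [   0.85    -0.45    -0.10]
  [  -0.15     0.65    -0.30]
  [  -0.05     0.00     0.85]
Cofactors of I−A, C_ij = (−1)^(i+j)·(minor ij) (rows/columns in the sector order above):
  C_11 = (0.65)(0.85) − (-0.30)(0.00) = 0.5525
  C_12 = −[(-0.15)(0.85) − (-0.30)(-0.05)] = 0.1425
  C_13 = (-0.15)(0.00) − (0.65)(-0.05) = 0.0325
  C_21 = −[(-0.45)(0.85) − (-0.10)(0.00)] = 0.3825
  C_22 = (0.85)(0.85) − (-0.10)(-0.05) = 0.7175
  C_23 = −[(0.85)(0.00) − (-0.45)(-0.05)] = 0.0225
  C_31 = (-0.45)(-0.30) − (-0.10)(0.65) = 0.2000
  C_32 = −[(0.85)(-0.30) − (-0.10)(-0.15)] = 0.2700
  C_33 = (0.85)(0.65) − (-0.45)(-0.15) = 0.4850
det(I−A) = Σ_j (I−A)_1j·C_1j = (0.85)(0.5525) + (-0.45)(0.1425) + (-0.10)(0.0325) = 0.40225
adj(I−A) = Cᵀ =
  [ 0.5525   0.3825   0.2000]
  [ 0.1425   0.7175   0.2700]
  [ 0.0325   0.0225   0.4850]
(I − A)⁻¹ = adj(I−A) / det(I−A) ≈
  [   1.3735     0.9509     0.4972]
  [   0.3543     1.7837     0.6712]
  [   0.0808     0.0559     1.2057]
x = (I − A)⁻¹ d = adj(I−A)·d / det(I−A), with det(I−A) = 0.40225:
  x_1 = (0.5525·220 + 0.3825·320 + 0.2000·360) / 0.40225 = 315.95 / 0.40225 ≈ 785.5
  x_2 = (0.1425·220 + 0.7175·320 + 0.2700·360) / 0.40225 = 358.15 / 0.40225 ≈ 890.4
  x_3 = (0.0325·220 + 0.0225·320 + 0.4850·360) / 0.40225 = 188.95 / 0.40225 ≈ 469.7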